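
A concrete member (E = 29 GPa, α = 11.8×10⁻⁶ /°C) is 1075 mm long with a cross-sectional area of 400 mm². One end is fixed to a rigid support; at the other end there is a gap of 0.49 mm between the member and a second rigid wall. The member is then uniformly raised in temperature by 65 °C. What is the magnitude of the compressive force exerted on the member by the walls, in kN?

Unrestrained expansion: δ_free = αΔT L = 11.8×10⁻⁶ × 65 × 1075 = 0.8245 mm.
The gap closes (δ_free > 0.49 mm) and the wall then resists a further 0.8245 − 0.49 = 0.3345 mm of expansion.
That suppressed elongation corresponds to σ = E·Δ/L = 29×10³ × 0.3345/1075 = 9.024 MPa.
Force on the wall = σA = 9.024 × 400 mm² = 3.61 kN.

P ≈ 3.61 kN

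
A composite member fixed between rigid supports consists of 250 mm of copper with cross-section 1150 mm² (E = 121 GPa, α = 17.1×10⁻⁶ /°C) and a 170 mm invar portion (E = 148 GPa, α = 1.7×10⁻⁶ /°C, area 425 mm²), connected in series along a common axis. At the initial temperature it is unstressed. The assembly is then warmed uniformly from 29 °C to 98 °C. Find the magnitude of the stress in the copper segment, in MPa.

σ ≈ 60.9 MPa (compressive)

Free thermal expansion of the whole bar: Σ αᵢΔT Lᵢ = 17.1×10⁻⁶×69×250 + 1.7×10⁻⁶×69×170 = 0.3149 mm.
The rigid supports impose zero overall length change; the single axial force P common to all segments must satisfy P Σ Lᵢ/(AᵢEᵢ) = δ_free.
The series flexibility is Σ Lᵢ/(AᵢEᵢ) = 250/(1150×121×10³) + 170/(425×148×10³) = 4.499×10⁻⁶ mm/N.
Hence P = δ_free / Σ(L/AE) = 0.3149/4.499×10⁻⁶ = 69.99 kN (compressive).
σ_{copper} = P / A = 69990 / 1150 = 60.86 MPa.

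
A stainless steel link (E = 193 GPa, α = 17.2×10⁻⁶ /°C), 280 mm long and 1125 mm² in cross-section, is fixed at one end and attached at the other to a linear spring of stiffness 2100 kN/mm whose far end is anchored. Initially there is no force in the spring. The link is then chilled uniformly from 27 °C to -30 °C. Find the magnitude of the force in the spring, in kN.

If the spring were absent the link would shorten by αΔT L = 17.2×10⁻⁶ × 57 × 280 = 0.2745 mm.
With a force P in the spring, the elastic change of the link is PL/(AE) and that of the spring is P/k; compatibility requires their sum to equal δ_free.
So P = δ_free / [L/(AE) + 1/k] = 0.2745 / [ 280/(1125×193×10³) + 1/(2100×10³) ].
P = 0.2745 / 1.766×10⁻⁶ = 155500 N.

P ≈ 155 kN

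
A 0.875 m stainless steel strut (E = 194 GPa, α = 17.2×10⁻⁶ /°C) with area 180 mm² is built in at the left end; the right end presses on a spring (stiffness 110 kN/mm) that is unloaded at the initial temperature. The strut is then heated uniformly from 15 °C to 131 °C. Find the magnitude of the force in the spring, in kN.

P ≈ 51.1 kN

The unrestrained thermal change is αΔT L = 17.2×10⁻⁶ × 116 × 875 = 1.746 mm.
Let P be the compressive force at the spring. The strut shortens elastically by PL/(AE) and the spring compresses by P/k; together these equal δ_free.
So P = δ_free / [L/(AE) + 1/k] = 1.746 / [ 875/(180×194×10³) + 1/(110×10³) ].
P = 1.746 / 3.415×10⁻⁵ = 51120 N.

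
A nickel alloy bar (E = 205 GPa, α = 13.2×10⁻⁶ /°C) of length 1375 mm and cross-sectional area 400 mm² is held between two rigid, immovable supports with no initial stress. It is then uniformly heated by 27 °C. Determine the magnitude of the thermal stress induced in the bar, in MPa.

With length fixed, the mechanical strain must cancel the thermal strain αΔT = 13.2×10⁻⁶ × 27 = 356.4×10⁻⁶.
Hence σ = E·αΔT = 205×10³ × 356.4×10⁻⁶ = 73.06 MPa, compressive.

σ ≈ 73.1 MPa (compressive)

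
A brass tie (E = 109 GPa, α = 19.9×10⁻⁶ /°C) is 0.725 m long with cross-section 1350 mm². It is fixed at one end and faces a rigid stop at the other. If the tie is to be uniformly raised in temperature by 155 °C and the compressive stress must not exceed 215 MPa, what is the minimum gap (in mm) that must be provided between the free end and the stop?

With no wall the tie would lengthen by αΔT L = 19.9×10⁻⁶ × 155 × 725 = 2.236 mm.
At the allowable stress the elastic shortening the wall may impose is σL/E = 215 × 725 / (109×10³) = 1.43 mm.
The gap must absorb the remainder: g_min = 2.236 − 1.43 = 0.8062 mm.

g ≈ 0.806 mm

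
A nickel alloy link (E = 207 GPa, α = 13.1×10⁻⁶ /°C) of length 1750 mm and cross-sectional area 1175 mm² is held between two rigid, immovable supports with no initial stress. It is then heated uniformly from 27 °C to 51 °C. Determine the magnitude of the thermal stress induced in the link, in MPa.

The supports are rigid, so the total axial strain is zero. The restrained thermal strain is ε = αΔT = 13.1×10⁻⁶ × 24 = 314.4×10⁻⁶.
σ = EαΔT = 207×10³ × 13.1×10⁻⁶ × 24 = 65.08 MPa (compressive; the link is trying to expand).

σ ≈ 65.1 MPa (compressive)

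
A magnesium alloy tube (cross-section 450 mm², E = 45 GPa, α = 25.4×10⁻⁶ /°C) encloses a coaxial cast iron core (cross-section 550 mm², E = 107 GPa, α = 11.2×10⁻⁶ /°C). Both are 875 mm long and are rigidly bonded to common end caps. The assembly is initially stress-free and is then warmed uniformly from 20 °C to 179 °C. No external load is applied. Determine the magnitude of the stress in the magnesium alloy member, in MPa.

σ ≈ 75.6 MPa (compressive)

The magnesium alloy has the larger α, so on heating it would change length more than the cast iron if both were free. The rigid plates force a common final length, so the magnesium alloy is put into compression and the cast iron into tension, with equal and opposite forces P (no external load).
Setting the final lengths equal and cancelling L: (α₁ − α₂)ΔT = P/(A₁E₁) + P/(A₂E₂).
|α₁ − α₂|·ΔT = 14.2×10⁻⁶ × 159 = 0.002258.
1/(A₁E₁) + 1/(A₂E₂) = 1/(450×45×10³) + 1/(550×107×10³) = 6.638×10⁻⁸ N⁻¹.
So P = 0.002258 / 6.638×10⁻⁸ = 34.02 kN.
σ_{magnesium alloy} = P/A₁ = 34020/450 = 75.59 MPa, compressive.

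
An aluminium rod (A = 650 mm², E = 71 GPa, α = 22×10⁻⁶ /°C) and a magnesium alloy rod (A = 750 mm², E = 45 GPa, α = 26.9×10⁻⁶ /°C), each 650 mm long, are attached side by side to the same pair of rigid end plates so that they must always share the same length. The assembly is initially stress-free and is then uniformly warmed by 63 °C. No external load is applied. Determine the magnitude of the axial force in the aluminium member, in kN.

Both members must finish at the same length. With the larger α, the magnesium alloy tends to over-expand; the plates restrain it, putting the magnesium alloy in compression and the aluminium in tension. With no external load the two internal forces are equal and opposite, magnitude P.
Setting the final lengths equal and cancelling L: (α₁ − α₂)ΔT = P/(A₁E₁) + P/(A₂E₂).
|α₁ − α₂|·ΔT = 4.9×10⁻⁶ × 63 = 0.0003087.
1/(A₁E₁) + 1/(A₂E₂) = 1/(650×71×10³) + 1/(750×45×10³) = 5.13×10⁻⁸ N⁻¹.
So P = 0.0003087 / 5.13×10⁻⁸ = 6.018 kN.

P ≈ 6.02 kN (tensile in the aluminium)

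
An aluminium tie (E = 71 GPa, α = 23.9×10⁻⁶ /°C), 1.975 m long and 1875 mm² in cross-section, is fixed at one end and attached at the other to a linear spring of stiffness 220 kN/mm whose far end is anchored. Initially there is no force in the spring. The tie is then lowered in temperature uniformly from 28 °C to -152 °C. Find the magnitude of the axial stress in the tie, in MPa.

σ ≈ 234 MPa (tensile)

The unrestrained thermal change is αΔT L = 23.9×10⁻⁶ × 180 × 1975 = 8.496 mm.
With a force P in the spring, the elastic change of the tie is PL/(AE) and that of the spring is P/k; compatibility requires their sum to equal δ_free.
P [ L/(AE) + 1/k ] = δ_free → P [ 1975/(1875×71×10³) + 1/(220×10³) ] = 8.496.
P = 8.496 / 1.938×10⁻⁵ = 438400 N.
σ = P/A = 438400/1875 = 233.8 MPa.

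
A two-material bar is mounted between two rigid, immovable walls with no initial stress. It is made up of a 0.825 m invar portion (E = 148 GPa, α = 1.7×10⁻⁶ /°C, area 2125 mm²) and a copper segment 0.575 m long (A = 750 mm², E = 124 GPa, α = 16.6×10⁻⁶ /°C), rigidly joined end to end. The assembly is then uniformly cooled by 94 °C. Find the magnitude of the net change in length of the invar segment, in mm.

With the walls removed the bar would change length by δ_free = Σ αᵢΔT Lᵢ = 1.7×10⁻⁶×94×825 + 16.6×10⁻⁶×94×575 = 1.029 mm.
Since the ends are fixed, an axial force P builds up, equal in every segment, with P · Σ Lᵢ/(AᵢEᵢ) = δ_free.
Σ Lᵢ/(AᵢEᵢ) = 825/(2125×148×10³) + 575/(750×124×10³) = 8.806×10⁻⁶ mm/N.
So P = 1.029 / 8.806×10⁻⁶ = 116.9 kN, tensile.
For the invar segment, free thermal change = 1.7×10⁻⁶×94×825 = 0.1318 mm and elastic change from P = 116900×825/(2125×148×10³) = 0.3065 mm; these oppose, so the net change is 0.175 mm (segment lengthens).

|ΔL| ≈ 0.175 mm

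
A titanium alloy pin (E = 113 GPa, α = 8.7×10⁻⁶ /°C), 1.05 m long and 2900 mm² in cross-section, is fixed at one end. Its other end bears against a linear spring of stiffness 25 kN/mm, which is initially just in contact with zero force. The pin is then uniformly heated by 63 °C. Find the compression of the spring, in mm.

δ ≈ 0.533 mm

Free thermal expansion: δ_free = αΔT L = 8.7×10⁻⁶ × 63 × 1050 = 0.5755 mm.
With a force P in the spring, the elastic change of the pin is PL/(AE) and that of the spring is P/k; compatibility requires their sum to equal δ_free.
So P = δ_free / [L/(AE) + 1/k] = 0.5755 / [ 1050/(2900×113×10³) + 1/(25×10³) ].
P = 0.5755 / 4.32×10⁻⁵ = 13320 N.
Spring compression = P/k = 13320/(25×10³) = 0.5328 mm.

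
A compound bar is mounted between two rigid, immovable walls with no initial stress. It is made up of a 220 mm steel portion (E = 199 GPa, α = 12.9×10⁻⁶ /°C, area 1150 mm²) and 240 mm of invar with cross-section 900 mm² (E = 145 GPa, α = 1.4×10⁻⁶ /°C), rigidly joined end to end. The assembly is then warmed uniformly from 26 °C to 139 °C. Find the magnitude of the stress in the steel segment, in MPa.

With the walls removed the bar would change length by δ_free = Σ αᵢΔT Lᵢ = 12.9×10⁻⁶×113×220 + 1.4×10⁻⁶×113×240 = 0.3587 mm.
The rigid supports impose zero overall length change; the single axial force P common to all segments must satisfy P Σ Lᵢ/(AᵢEᵢ) = δ_free.
Σ Lᵢ/(AᵢEᵢ) = 220/(1150×199×10³) + 240/(900×145×10³) = 2.8×10⁻⁶ mm/N.
Hence P = δ_free / Σ(L/AE) = 0.3587/2.8×10⁻⁶ = 128.1 kN (compressive).
σ_{steel} = P / A = 128100 / 1150 = 111.4 MPa.

σ ≈ 111 MPa (compressive)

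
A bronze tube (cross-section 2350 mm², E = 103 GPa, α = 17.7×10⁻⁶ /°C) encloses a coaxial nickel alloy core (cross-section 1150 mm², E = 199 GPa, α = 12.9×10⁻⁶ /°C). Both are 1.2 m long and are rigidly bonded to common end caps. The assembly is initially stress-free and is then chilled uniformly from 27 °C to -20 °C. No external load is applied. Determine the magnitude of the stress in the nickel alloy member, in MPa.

The bronze has the larger α, so on cooling it would change length more than the nickel alloy if both were free. The rigid plates force a common final length, so the bronze is put into tension and the nickel alloy into compression, with equal and opposite forces P (no external load).
Equating the net (thermal + elastic) strains gives |α₁ − α₂|·ΔT = P·[1/(A₁E₁) + 1/(A₂E₂)].
|α₁ − α₂|·ΔT = 4.8×10⁻⁶ × 47 = 0.0002256.
1/(A₁E₁) + 1/(A₂E₂) = 1/(2350×103×10³) + 1/(1150×199×10³) = 8.501×10⁻⁹ N⁻¹.
So P = 0.0002256 / 8.501×10⁻⁹ = 26.54 kN.
σ_{nickel alloy} = P/A₂ = 26540/1150 = 23.08 MPa, compressive.

σ ≈ 23.1 MPa (compressive)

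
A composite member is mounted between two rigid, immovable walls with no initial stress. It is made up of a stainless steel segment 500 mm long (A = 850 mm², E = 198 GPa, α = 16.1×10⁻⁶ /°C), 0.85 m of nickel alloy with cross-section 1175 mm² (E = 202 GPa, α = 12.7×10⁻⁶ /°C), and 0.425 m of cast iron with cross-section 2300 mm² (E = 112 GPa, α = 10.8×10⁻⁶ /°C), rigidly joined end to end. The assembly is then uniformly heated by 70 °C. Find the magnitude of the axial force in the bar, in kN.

P ≈ 200 kN (compressive)

With the walls removed the bar would change length by δ_free = Σ αᵢΔT Lᵢ = 16.1×10⁻⁶×70×500 + 12.7×10⁻⁶×70×850 + 10.8×10⁻⁶×70×425 = 1.64 mm.
The walls prevent any net length change, so an axial force P (same in every segment) develops. Compatibility: P · Σ Lᵢ/(AᵢEᵢ) = δ_free.
The series flexibility is Σ Lᵢ/(AᵢEᵢ) = 500/(850×198×10³) + 850/(1175×202×10³) + 425/(2300×112×10³) = 8.202×10⁻⁶ mm/N.
So P = 1.64 / 8.202×10⁻⁶ = 200 kN, compressive.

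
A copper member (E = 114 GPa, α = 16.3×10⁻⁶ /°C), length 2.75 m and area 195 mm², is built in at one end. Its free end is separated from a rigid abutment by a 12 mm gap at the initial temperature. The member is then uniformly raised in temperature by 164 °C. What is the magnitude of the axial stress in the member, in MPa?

If the wall were absent the member would grow by αΔT L = 16.3×10⁻⁶ × 164 × 2750 = 7.351 mm.
Since δ_free = 7.35 mm is less than the 12 mm gap, the member never touches the wall. No axial force develops.

σ ≈ 0 MPa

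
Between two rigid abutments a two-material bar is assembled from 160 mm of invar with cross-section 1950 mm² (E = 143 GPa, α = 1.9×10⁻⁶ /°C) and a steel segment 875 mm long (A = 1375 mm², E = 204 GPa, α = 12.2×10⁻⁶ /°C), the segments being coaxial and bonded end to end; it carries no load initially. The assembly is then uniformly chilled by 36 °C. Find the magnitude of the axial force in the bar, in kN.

With the walls removed the bar would change length by δ_free = Σ αᵢΔT Lᵢ = 1.9×10⁻⁶×36×160 + 12.2×10⁻⁶×36×875 = 0.3952 mm.
The walls prevent any net length change, so an axial force P (same in every segment) develops. Compatibility: P · Σ Lᵢ/(AᵢEᵢ) = δ_free.
The series flexibility is Σ Lᵢ/(AᵢEᵢ) = 160/(1950×143×10³) + 875/(1375×204×10³) = 3.693×10⁻⁶ mm/N.
P = 0.3952 / 3.693×10⁻⁶ = 107000 N = 107 kN, tensile.

P ≈ 107 kN (tensile)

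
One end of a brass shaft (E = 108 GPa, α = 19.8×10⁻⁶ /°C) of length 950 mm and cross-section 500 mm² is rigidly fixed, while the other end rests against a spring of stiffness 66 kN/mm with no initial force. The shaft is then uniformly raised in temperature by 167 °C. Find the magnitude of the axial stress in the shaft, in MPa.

The unrestrained thermal change is αΔT L = 19.8×10⁻⁶ × 167 × 950 = 3.141 mm.
Let P be the compressive force at the spring. The shaft shortens elastically by PL/(AE) and the spring compresses by P/k; together these equal δ_free.
So P = δ_free / [L/(AE) + 1/k] = 3.141 / [ 950/(500×108×10³) + 1/(66×10³) ].
P = 3.141 / 3.274×10⁻⁵ = 95930 N.
σ = P/A = 95930/500 = 191.9 MPa.

σ ≈ 192 MPa (compressive)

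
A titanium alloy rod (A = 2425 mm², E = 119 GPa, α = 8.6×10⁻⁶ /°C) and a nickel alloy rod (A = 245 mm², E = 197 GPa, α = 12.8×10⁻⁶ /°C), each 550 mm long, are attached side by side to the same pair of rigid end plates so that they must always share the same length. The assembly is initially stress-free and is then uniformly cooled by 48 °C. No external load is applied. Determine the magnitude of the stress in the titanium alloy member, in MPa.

Equilibrium of a rigid end plate with no external load gives equal and opposite internal forces ±P in the two members. Since α_{nickel alloy} > α_{titanium alloy}, cooling drives the nickel alloy into tension and the titanium alloy into compression.
Setting the final lengths equal and cancelling L: (α₁ − α₂)ΔT = P/(A₁E₁) + P/(A₂E₂).
|α₁ − α₂|·ΔT = 4.2×10⁻⁶ × 48 = 0.0002016.
1/(A₁E₁) + 1/(A₂E₂) = 1/(2425×119×10³) + 1/(245×197×10³) = 2.418×10⁻⁸ N⁻¹.
P = 0.0002016 / 2.418×10⁻⁸ = 8336 N = 8.336 kN.
σ_{titanium alloy} = P/A₁ = 8336/2425 = 3.438 MPa, compressive.

σ ≈ 3.44 MPa (compressive)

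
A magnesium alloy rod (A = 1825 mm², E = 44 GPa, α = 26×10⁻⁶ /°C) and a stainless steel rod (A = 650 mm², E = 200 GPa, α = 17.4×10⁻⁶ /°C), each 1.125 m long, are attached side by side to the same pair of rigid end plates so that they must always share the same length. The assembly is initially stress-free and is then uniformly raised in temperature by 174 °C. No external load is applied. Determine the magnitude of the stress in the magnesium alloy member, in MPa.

Both members must finish at the same length. With the larger α, the magnesium alloy tends to over-expand; the plates restrain it, putting the magnesium alloy in compression and the stainless steel in tension. With no external load the two internal forces are equal and opposite, magnitude P.
Setting the final lengths equal and cancelling L: (α₁ − α₂)ΔT = P/(A₁E₁) + P/(A₂E₂).
|α₁ − α₂|·ΔT = 8.6×10⁻⁶ × 174 = 0.001496.
1/(A₁E₁) + 1/(A₂E₂) = 1/(1825×44×10³) + 1/(650×200×10³) = 2.015×10⁻⁸ N⁻¹.
P = 0.001496 / 2.015×10⁻⁸ = 74280 N = 74.28 kN.
σ_{magnesium alloy} = P/A₁ = 74280/1825 = 40.7 MPa, compressive.

σ ≈ 40.7 MPa (compressive)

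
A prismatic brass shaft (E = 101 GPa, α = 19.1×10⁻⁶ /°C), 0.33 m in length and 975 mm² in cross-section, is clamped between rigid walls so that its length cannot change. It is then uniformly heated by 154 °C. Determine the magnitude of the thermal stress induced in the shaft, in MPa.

σ ≈ 297 MPa (compressive)

With length fixed, the mechanical strain must cancel the thermal strain αΔT = 19.1×10⁻⁶ × 154 = 2941.4×10⁻⁶.
σ = EαΔT = 101×10³ × 19.1×10⁻⁶ × 154 = 297.1 MPa (compressive; the shaft is trying to expand).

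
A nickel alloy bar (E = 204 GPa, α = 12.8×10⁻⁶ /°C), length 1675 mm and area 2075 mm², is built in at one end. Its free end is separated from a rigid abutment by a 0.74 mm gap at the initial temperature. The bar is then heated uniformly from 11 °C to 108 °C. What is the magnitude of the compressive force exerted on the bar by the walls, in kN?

P ≈ 339 kN

Unrestrained expansion: δ_free = αΔT L = 12.8×10⁻⁶ × 97 × 1675 = 2.08 mm.
The gap closes (δ_free > 0.74 mm) and the wall then resists a further 2.08 − 0.74 = 1.34 mm of expansion.
So σ = E(δ_free − g)/L = 204×10³ × 1.34/1675 = 163.2 MPa.
Force on the wall = σA = 163.2 × 2075 mm² = 338.6 kN.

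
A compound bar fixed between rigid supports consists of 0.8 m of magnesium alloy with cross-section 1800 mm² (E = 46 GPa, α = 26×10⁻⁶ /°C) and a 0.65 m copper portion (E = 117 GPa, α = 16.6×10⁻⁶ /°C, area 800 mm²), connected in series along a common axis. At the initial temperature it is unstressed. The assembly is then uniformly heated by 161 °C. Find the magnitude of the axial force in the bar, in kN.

With the walls removed the bar would change length by δ_free = Σ αᵢΔT Lᵢ = 26×10⁻⁶×161×800 + 16.6×10⁻⁶×161×650 = 5.086 mm.
Since the ends are fixed, an axial force P builds up, equal in every segment, with P · Σ Lᵢ/(AᵢEᵢ) = δ_free.
The series flexibility is Σ Lᵢ/(AᵢEᵢ) = 800/(1800×46×10³) + 650/(800×117×10³) = 1.661×10⁻⁵ mm/N.
P = 5.086 / 1.661×10⁻⁵ = 306300 N = 306.3 kN, compressive.

P ≈ 306 kN (compressive)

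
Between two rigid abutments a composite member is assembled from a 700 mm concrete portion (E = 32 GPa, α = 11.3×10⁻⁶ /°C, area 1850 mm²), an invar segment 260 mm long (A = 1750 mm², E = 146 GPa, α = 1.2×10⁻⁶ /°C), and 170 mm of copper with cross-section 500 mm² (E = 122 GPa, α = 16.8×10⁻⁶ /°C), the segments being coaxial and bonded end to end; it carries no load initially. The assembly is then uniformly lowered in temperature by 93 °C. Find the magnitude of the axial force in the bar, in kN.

Free thermal contraction of the whole bar: Σ αᵢΔT Lᵢ = 11.3×10⁻⁶×93×700 + 1.2×10⁻⁶×93×260 + 16.8×10⁻⁶×93×170 = 1.03 mm.
The walls prevent any net length change, so an axial force P (same in every segment) develops. Compatibility: P · Σ Lᵢ/(AᵢEᵢ) = δ_free.
Σ Lᵢ/(AᵢEᵢ) = 700/(1850×32×10³) + 260/(1750×146×10³) + 170/(500×122×10³) = 1.563×10⁻⁵ mm/N.
P = 1.03 / 1.563×10⁻⁵ = 65920 N = 65.92 kN, tensile.

P ≈ 65.9 kN (tensile)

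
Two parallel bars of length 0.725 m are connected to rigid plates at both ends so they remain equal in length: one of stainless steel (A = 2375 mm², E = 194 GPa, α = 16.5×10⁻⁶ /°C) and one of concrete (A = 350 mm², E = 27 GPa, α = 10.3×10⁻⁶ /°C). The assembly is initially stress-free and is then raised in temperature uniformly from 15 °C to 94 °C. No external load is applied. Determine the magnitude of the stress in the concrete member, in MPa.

Equilibrium of a rigid end plate with no external load gives equal and opposite internal forces ±P in the two members. Since α_{stainless steel} > α_{concrete}, heating drives the stainless steel into compression and the concrete into tension.
Equating the net (thermal + elastic) strains gives |α₁ − α₂|·ΔT = P·[1/(A₁E₁) + 1/(A₂E₂)].
|α₁ − α₂|·ΔT = 6.2×10⁻⁶ × 79 = 0.0004898.
1/(A₁E₁) + 1/(A₂E₂) = 1/(2375×194×10³) + 1/(350×27×10³) = 1.08×10⁻⁷ N⁻¹.
So P = 0.0004898 / 1.08×10⁻⁷ = 4.536 kN.
σ_{concrete} = P/A₂ = 4536/350 = 12.96 MPa, tensile.

σ ≈ 13 MPa (tensile)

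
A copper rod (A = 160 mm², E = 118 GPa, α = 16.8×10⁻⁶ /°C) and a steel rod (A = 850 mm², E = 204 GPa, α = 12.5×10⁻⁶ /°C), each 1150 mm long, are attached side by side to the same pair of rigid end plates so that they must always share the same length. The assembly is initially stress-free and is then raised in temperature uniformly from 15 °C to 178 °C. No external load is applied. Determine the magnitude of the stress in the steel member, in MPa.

The copper has the larger α, so on heating it would change length more than the steel if both were free. The rigid plates force a common final length, so the copper is put into compression and the steel into tension, with equal and opposite forces P (no external load).
Compatibility of the two members (thermal + elastic change equal): (α₁ − α₂)ΔT = P·[1/(A₁E₁) + 1/(A₂E₂)].
|α₁ − α₂|·ΔT = 4.3×10⁻⁶ × 163 = 0.0007009.
1/(A₁E₁) + 1/(A₂E₂) = 1/(160×118×10³) + 1/(850×204×10³) = 5.873×10⁻⁸ N⁻¹.
So P = 0.0007009 / 5.873×10⁻⁸ = 11.93 kN.
σ_{steel} = P/A₂ = 11930/850 = 14.04 MPa, tensile.

σ ≈ 14 MPa (tensile)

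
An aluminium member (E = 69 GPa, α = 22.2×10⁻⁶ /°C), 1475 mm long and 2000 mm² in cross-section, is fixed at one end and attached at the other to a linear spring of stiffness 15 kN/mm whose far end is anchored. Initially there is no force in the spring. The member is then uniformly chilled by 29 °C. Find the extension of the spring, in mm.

δ ≈ 0.818 mm

The unrestrained thermal change is αΔT L = 22.2×10⁻⁶ × 29 × 1475 = 0.9496 mm.
Let P be the tensile force in the spring. The member extends elastically by PL/(AE) and the spring stretches by P/k; together these equal δ_free.
P [ L/(AE) + 1/k ] = δ_free → P [ 1475/(2000×69×10³) + 1/(15×10³) ] = 0.9496.
P = 0.9496 / 7.736×10⁻⁵ = 12280 N.
Spring extension = P/k = 12280/(15×10³) = 0.8184 mm.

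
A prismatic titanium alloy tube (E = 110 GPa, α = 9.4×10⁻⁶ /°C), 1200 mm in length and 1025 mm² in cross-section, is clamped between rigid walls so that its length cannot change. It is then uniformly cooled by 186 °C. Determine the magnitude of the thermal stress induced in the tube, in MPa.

σ ≈ 192 MPa (tensile)

The supports are rigid, so the total axial strain is zero. The restrained thermal strain is ε = αΔT = 9.4×10⁻⁶ × 186 = 1748.4×10⁻⁶.
σ = EαΔT = 110×10³ × 9.4×10⁻⁶ × 186 = 192.3 MPa (tensile; the tube is trying to contract).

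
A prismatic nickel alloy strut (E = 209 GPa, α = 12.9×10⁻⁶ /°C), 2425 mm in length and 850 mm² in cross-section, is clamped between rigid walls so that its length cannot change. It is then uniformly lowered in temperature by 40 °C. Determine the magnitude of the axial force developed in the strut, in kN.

P ≈ 91.7 kN (tensile)

With zero net strain, σ = E·αΔT = 209 GPa × 12.9×10⁻⁶ × 40 = 107.8 MPa.
Axial force P = σA = 107.8 × 850 = 91670 N = 91.67 kN, tensile.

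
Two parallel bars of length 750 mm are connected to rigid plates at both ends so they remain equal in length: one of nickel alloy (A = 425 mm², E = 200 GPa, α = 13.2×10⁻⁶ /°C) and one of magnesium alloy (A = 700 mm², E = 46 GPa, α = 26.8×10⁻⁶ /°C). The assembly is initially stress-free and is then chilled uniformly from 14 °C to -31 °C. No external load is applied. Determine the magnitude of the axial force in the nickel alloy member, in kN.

Equilibrium of a rigid end plate with no external load gives equal and opposite internal forces ±P in the two members. Since α_{magnesium alloy} > α_{nickel alloy}, cooling drives the magnesium alloy into tension and the nickel alloy into compression.
Compatibility of the two members (thermal + elastic change equal): (α₁ − α₂)ΔT = P·[1/(A₁E₁) + 1/(A₂E₂)].
|α₁ − α₂|·ΔT = 13.6×10⁻⁶ × 45 = 0.000612.
1/(A₁E₁) + 1/(A₂E₂) = 1/(425×200×10³) + 1/(700×46×10³) = 4.282×10⁻⁸ N⁻¹.
P = 0.000612 / 4.282×10⁻⁸ = 14290 N = 14.29 kN.

P ≈ 14.3 kN (compressive in the nickel alloy)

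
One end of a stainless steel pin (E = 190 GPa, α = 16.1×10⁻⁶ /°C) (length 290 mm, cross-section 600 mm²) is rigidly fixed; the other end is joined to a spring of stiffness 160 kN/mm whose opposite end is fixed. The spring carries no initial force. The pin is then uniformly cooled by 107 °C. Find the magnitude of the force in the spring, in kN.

If the spring were absent the pin would shorten by αΔT L = 16.1×10⁻⁶ × 107 × 290 = 0.4996 mm.
Let P be the tensile force in the spring. The pin extends elastically by PL/(AE) and the spring stretches by P/k; together these equal δ_free.
So P = δ_free / [L/(AE) + 1/k] = 0.4996 / [ 290/(600×190×10³) + 1/(160×10³) ].
P = 0.4996 / 8.794×10⁻⁶ = 56810 N.

P ≈ 56.8 kN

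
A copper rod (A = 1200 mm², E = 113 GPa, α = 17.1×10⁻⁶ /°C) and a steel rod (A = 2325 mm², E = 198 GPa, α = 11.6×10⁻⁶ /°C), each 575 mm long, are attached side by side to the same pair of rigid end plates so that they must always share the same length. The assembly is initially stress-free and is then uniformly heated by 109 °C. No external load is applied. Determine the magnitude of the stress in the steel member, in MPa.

The copper has the larger α, so on heating it would change length more than the steel if both were free. The rigid plates force a common final length, so the copper is put into compression and the steel into tension, with equal and opposite forces P (no external load).
Setting the final lengths equal and cancelling L: (α₁ − α₂)ΔT = P/(A₁E₁) + P/(A₂E₂).
|α₁ − α₂|·ΔT = 5.5×10⁻⁶ × 109 = 0.0005995.
1/(A₁E₁) + 1/(A₂E₂) = 1/(1200×113×10³) + 1/(2325×198×10³) = 9.547×10⁻⁹ N⁻¹.
P = 0.0005995 / 9.547×10⁻⁹ = 62800 N = 62.8 kN.
σ_{steel} = P/A₂ = 62800/2325 = 27.01 MPa, tensile.

σ ≈ 27 MPa (tensile)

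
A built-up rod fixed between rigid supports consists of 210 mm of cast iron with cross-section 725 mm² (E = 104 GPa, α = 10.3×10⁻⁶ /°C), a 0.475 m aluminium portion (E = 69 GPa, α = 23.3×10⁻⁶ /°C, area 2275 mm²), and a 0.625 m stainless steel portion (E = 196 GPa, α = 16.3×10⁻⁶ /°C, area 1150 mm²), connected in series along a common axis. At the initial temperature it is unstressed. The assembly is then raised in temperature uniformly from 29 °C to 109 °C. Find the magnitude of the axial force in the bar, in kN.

P ≈ 218 kN (compressive)

If the supports were absent, the total length change would be Σ αᵢΔT Lᵢ = 10.3×10⁻⁶×80×210 + 23.3×10⁻⁶×80×475 + 16.3×10⁻⁶×80×625 = 1.873 mm.
Since the ends are fixed, an axial force P builds up, equal in every segment, with P · Σ Lᵢ/(AᵢEᵢ) = δ_free.
Σ Lᵢ/(AᵢEᵢ) = 210/(725×104×10³) + 475/(2275×69×10³) + 625/(1150×196×10³) = 8.584×10⁻⁶ mm/N.
P = 1.873 / 8.584×10⁻⁶ = 218200 N = 218.2 kN, compressive.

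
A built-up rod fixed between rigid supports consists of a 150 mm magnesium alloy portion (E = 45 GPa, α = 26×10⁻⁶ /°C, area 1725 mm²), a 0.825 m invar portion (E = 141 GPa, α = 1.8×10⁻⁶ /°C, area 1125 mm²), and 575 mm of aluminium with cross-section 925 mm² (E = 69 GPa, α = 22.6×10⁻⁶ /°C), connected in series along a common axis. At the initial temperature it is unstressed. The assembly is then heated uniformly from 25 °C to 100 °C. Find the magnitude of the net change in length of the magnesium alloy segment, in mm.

|ΔL| ≈ 0.127 mm

With the walls removed the bar would change length by δ_free = Σ αᵢΔT Lᵢ = 26×10⁻⁶×75×150 + 1.8×10⁻⁶×75×825 + 22.6×10⁻⁶×75×575 = 1.379 mm.
The rigid supports impose zero overall length change; the single axial force P common to all segments must satisfy P Σ Lᵢ/(AᵢEᵢ) = δ_free.
Σ Lᵢ/(AᵢEᵢ) = 150/(1725×45×10³) + 825/(1125×141×10³) + 575/(925×69×10³) = 1.614×10⁻⁵ mm/N.
P = 1.379 / 1.614×10⁻⁵ = 85400 N = 85.4 kN, compressive.
For the magnesium alloy segment, free thermal change = 26×10⁻⁶×75×150 = 0.2925 mm and elastic change from P = 85400×150/(1725×45×10³) = 0.165 mm; these oppose, so the net change is 0.127 mm (segment lengthens).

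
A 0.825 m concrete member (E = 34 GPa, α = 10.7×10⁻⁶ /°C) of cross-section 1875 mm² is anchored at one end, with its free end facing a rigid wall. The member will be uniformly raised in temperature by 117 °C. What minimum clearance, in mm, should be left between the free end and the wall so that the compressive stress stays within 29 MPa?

Free expansion if unrestrained: δ_free = αΔT L = 10.7×10⁻⁶ × 117 × 825 = 1.033 mm.
At the allowable stress the elastic shortening the wall may impose is σL/E = 29 × 825 / (34×10³) = 0.7037 mm.
So the gap has to take up the difference, g_min = δ_free − σL/E = 1.033 − 0.7037 = 0.3291 mm.

g ≈ 0.329 mm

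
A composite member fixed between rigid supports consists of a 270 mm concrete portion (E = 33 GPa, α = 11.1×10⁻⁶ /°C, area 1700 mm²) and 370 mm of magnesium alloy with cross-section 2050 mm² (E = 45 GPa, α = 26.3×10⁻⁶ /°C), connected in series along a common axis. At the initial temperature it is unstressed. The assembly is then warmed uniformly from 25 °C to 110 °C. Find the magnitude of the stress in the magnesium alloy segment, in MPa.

With the walls removed the bar would change length by δ_free = Σ αᵢΔT Lᵢ = 11.1×10⁻⁶×85×270 + 26.3×10⁻⁶×85×370 = 1.082 mm.
The walls prevent any net length change, so an axial force P (same in every segment) develops. Compatibility: P · Σ Lᵢ/(AᵢEᵢ) = δ_free.
The series flexibility is Σ Lᵢ/(AᵢEᵢ) = 270/(1700×33×10³) + 370/(2050×45×10³) = 8.824×10⁻⁶ mm/N.
Hence P = δ_free / Σ(L/AE) = 1.082/8.824×10⁻⁶ = 122.6 kN (compressive).
σ_{magnesium alloy} = P / A = 122600 / 2050 = 59.81 MPa.

σ ≈ 59.8 MPa (compressive)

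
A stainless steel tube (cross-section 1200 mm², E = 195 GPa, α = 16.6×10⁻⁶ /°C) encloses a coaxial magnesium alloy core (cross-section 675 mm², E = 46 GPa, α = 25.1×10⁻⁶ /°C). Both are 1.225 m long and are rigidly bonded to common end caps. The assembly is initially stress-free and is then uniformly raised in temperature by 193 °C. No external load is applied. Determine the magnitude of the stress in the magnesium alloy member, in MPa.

Equilibrium of a rigid end plate with no external load gives equal and opposite internal forces ±P in the two members. Since α_{magnesium alloy} > α_{stainless steel}, heating drives the magnesium alloy into compression and the stainless steel into tension.
Setting the final lengths equal and cancelling L: (α₁ − α₂)ΔT = P/(A₁E₁) + P/(A₂E₂).
|α₁ − α₂|·ΔT = 8.5×10⁻⁶ × 193 = 0.001641.
1/(A₁E₁) + 1/(A₂E₂) = 1/(1200×195×10³) + 1/(675×46×10³) = 3.648×10⁻⁸ N⁻¹.
P = 0.001641 / 3.648×10⁻⁸ = 44970 N = 44.97 kN.
σ_{magnesium alloy} = P/A₂ = 44970/675 = 66.62 MPa, compressive.

σ ≈ 66.6 MPa (compressive)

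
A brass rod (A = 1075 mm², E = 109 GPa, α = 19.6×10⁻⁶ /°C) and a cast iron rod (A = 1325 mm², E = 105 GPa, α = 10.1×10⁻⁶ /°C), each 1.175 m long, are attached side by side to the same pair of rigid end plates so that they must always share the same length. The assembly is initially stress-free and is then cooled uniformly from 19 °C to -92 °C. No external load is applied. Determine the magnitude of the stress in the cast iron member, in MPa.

Equilibrium of a rigid end plate with no external load gives equal and opposite internal forces ±P in the two members. Since α_{brass} > α_{cast iron}, cooling drives the brass into tension and the cast iron into compression.
Setting the final lengths equal and cancelling L: (α₁ − α₂)ΔT = P/(A₁E₁) + P/(A₂E₂).
|α₁ − α₂|·ΔT = 9.5×10⁻⁶ × 111 = 0.001055.
1/(A₁E₁) + 1/(A₂E₂) = 1/(1075×109×10³) + 1/(1325×105×10³) = 1.572×10⁻⁸ N⁻¹.
So P = 0.001055 / 1.572×10⁻⁸ = 67.07 kN.
σ_{cast iron} = P/A₂ = 67070/1325 = 50.62 MPa, compressive.

σ ≈ 50.6 MPa (compressive)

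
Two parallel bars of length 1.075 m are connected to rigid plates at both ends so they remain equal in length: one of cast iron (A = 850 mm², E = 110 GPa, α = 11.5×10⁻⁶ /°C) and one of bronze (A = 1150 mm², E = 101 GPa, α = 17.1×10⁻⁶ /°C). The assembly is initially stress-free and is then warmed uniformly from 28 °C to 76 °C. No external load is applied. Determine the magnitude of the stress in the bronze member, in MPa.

σ ≈ 12.1 MPa (compressive)

Equilibrium of a rigid end plate with no external load gives equal and opposite internal forces ±P in the two members. Since α_{bronze} > α_{cast iron}, heating drives the bronze into compression and the cast iron into tension.
Compatibility of the two members (thermal + elastic change equal): (α₁ − α₂)ΔT = P·[1/(A₁E₁) + 1/(A₂E₂)].
|α₁ − α₂|·ΔT = 5.6×10⁻⁶ × 48 = 0.0002688.
1/(A₁E₁) + 1/(A₂E₂) = 1/(850×110×10³) + 1/(1150×101×10³) = 1.93×10⁻⁸ N⁻¹.
P = 0.0002688 / 1.93×10⁻⁸ = 13920 N = 13.92 kN.
σ_{bronze} = P/A₂ = 13920/1150 = 12.11 MPa, compressive.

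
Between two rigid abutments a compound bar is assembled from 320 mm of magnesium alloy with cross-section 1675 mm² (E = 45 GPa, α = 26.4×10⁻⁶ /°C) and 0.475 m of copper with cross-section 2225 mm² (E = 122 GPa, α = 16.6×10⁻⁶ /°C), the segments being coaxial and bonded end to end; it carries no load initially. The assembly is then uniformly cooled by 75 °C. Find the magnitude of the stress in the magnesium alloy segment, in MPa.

σ ≈ 122 MPa (tensile)

If the supports were absent, the total length change would be Σ αᵢΔT Lᵢ = 26.4×10⁻⁶×75×320 + 16.6×10⁻⁶×75×475 = 1.225 mm.
Since the ends are fixed, an axial force P builds up, equal in every segment, with P · Σ Lᵢ/(AᵢEᵢ) = δ_free.
The series flexibility is Σ Lᵢ/(AᵢEᵢ) = 320/(1675×45×10³) + 475/(2225×122×10³) = 5.995×10⁻⁶ mm/N.
Hence P = δ_free / Σ(L/AE) = 1.225/5.995×10⁻⁶ = 204.3 kN (tensile).
σ_{magnesium alloy} = P / A = 204300 / 1675 = 122 MPa.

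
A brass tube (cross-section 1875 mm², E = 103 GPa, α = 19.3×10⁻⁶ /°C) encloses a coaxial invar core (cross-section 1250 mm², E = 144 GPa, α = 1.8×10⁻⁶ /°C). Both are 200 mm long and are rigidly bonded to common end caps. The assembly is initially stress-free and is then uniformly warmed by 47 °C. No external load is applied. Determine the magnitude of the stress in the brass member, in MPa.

σ ≈ 40.9 MPa (compressive)

Both members must finish at the same length. With the larger α, the brass tends to over-expand; the plates restrain it, putting the brass in compression and the invar in tension. With no external load the two internal forces are equal and opposite, magnitude P.
Compatibility of the two members (thermal + elastic change equal): (α₁ − α₂)ΔT = P·[1/(A₁E₁) + 1/(A₂E₂)].
|α₁ − α₂|·ΔT = 17.5×10⁻⁶ × 47 = 0.0008225.
1/(A₁E₁) + 1/(A₂E₂) = 1/(1875×103×10³) + 1/(1250×144×10³) = 1.073×10⁻⁸ N⁻¹.
So P = 0.0008225 / 1.073×10⁻⁸ = 76.63 kN.
σ_{brass} = P/A₁ = 76630/1875 = 40.87 MPa, compressive.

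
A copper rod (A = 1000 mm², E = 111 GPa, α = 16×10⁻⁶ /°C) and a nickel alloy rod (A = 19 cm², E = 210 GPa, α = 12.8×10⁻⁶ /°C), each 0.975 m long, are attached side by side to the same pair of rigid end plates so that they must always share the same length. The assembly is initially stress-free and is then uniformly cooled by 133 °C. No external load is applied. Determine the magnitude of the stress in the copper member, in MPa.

Equilibrium of a rigid end plate with no external load gives equal and opposite internal forces ±P in the two members. Since α_{copper} > α_{nickel alloy}, cooling drives the copper into tension and the nickel alloy into compression.
Compatibility of the two members (thermal + elastic change equal): (α₁ − α₂)ΔT = P·[1/(A₁E₁) + 1/(A₂E₂)].
|α₁ − α₂|·ΔT = 3.2×10⁻⁶ × 133 = 0.0004256.
1/(A₁E₁) + 1/(A₂E₂) = 1/(1000×111×10³) + 1/(1900×210×10³) = 1.152×10⁻⁸ N⁻¹.
So P = 0.0004256 / 1.152×10⁻⁸ = 36.96 kN.
σ_{copper} = P/A₁ = 36960/1000 = 36.96 MPa, tensile.

σ ≈ 37 MPa (tensile)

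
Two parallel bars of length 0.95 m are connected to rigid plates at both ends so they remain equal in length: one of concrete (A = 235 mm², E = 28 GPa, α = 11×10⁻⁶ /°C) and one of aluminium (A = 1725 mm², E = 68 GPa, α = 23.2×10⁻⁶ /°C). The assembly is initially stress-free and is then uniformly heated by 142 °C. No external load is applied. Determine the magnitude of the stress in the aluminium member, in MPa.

Equilibrium of a rigid end plate with no external load gives equal and opposite internal forces ±P in the two members. Since α_{aluminium} > α_{concrete}, heating drives the aluminium into compression and the concrete into tension.
Compatibility of the two members (thermal + elastic change equal): (α₁ − α₂)ΔT = P·[1/(A₁E₁) + 1/(A₂E₂)].
|α₁ − α₂|·ΔT = 12.2×10⁻⁶ × 142 = 0.001732.
1/(A₁E₁) + 1/(A₂E₂) = 1/(235×28×10³) + 1/(1725×68×10³) = 1.605×10⁻⁷ N⁻¹.
So P = 0.001732 / 1.605×10⁻⁷ = 10.79 kN.
σ_{aluminium} = P/A₂ = 10790/1725 = 6.257 MPa, compressive.

σ ≈ 6.26 MPa (compressive)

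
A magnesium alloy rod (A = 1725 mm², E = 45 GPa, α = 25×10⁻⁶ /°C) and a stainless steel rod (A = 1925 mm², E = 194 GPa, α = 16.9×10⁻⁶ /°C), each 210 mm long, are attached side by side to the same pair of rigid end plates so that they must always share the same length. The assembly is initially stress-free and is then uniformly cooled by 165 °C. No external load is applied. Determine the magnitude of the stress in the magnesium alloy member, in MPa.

σ ≈ 49.8 MPa (tensile)

Both members must finish at the same length. With the larger α, the magnesium alloy tends to over-contract; the plates restrain it, putting the magnesium alloy in tension and the stainless steel in compression. With no external load the two internal forces are equal and opposite, magnitude P.
Compatibility of the two members (thermal + elastic change equal): (α₁ − α₂)ΔT = P·[1/(A₁E₁) + 1/(A₂E₂)].
|α₁ − α₂|·ΔT = 8.1×10⁻⁶ × 165 = 0.001337.
1/(A₁E₁) + 1/(A₂E₂) = 1/(1725×45×10³) + 1/(1925×194×10³) = 1.556×10⁻⁸ N⁻¹.
P = 0.001337 / 1.556×10⁻⁸ = 85890 N = 85.89 kN.
σ_{magnesium alloy} = P/A₁ = 85890/1725 = 49.79 MPa, tensile.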